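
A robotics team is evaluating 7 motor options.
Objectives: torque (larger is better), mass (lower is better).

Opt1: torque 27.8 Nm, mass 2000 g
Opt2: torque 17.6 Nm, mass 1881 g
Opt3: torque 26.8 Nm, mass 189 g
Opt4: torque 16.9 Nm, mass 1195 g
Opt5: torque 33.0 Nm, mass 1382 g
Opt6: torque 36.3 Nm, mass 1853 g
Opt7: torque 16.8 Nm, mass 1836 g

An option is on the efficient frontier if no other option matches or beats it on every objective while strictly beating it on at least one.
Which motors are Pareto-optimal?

Opt3, Opt5, Opt6

Opt1: dominated by Opt5 (torque 33.0≥27.8, mass 1382≤2000).
Opt2: dominated by Opt3 (torque 26.8≥17.6, mass 189≤1881).
Opt3: not dominated (best mass).
Opt4: dominated by Opt3 (torque 26.8≥16.9, mass 189≤1195).
Opt5: not dominated.
Opt6: not dominated (best torque).
Opt7: dominated by Opt3 (torque 26.8≥16.8, mass 189≤1836).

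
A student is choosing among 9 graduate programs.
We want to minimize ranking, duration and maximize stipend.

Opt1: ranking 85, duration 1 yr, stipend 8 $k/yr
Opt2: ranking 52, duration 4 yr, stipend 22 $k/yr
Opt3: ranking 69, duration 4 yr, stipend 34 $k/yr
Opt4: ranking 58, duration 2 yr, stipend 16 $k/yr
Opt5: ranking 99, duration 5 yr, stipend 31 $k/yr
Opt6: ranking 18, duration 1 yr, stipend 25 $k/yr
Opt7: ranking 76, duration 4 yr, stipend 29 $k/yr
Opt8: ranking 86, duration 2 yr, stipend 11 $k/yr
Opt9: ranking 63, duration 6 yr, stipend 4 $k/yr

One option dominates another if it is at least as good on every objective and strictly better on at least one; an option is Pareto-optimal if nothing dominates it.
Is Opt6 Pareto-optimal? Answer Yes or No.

Yes

Opt1: worse on ranking (85 vs 18).
Opt2: worse on ranking (52 vs 18).
Opt3: worse on ranking (69 vs 18).
Opt4: worse on ranking (58 vs 18).
Opt5: worse on ranking (99 vs 18).
Opt7: worse on ranking (76 vs 18).
Opt8: worse on ranking (86 vs 18).
Opt9: worse on ranking (63 vs 18).
No option is at least as good as Opt6 on every objective and strictly better on one.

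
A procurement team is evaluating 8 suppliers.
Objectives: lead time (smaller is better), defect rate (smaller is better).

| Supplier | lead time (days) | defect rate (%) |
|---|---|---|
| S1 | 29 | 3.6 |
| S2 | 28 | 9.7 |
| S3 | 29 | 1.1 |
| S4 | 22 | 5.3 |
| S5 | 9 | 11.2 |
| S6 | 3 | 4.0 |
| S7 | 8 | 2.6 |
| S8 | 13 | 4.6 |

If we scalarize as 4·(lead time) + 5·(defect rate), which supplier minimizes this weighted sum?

S1: 4·29 + 5·3.6 = 134.0
S2: 4·28 + 5·9.7 = 160.5
S3: 4·29 + 5·1.1 = 121.5
S4: 4·22 + 5·5.3 = 114.5
S5: 4·9 + 5·11.2 = 92.0
S6: 4·3 + 5·4.0 = 32.0
S7: 4·8 + 5·2.6 = 45.0
S8: 4·13 + 5·4.6 = 75.0
Lowest: S6 at 32.0.

S6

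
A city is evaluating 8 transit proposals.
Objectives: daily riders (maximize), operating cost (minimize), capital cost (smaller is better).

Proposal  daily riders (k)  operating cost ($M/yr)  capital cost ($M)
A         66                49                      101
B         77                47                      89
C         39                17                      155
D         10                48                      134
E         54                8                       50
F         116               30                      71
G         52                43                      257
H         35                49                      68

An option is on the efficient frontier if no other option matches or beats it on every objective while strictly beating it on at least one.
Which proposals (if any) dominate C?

E: daily riders 54≥39, operating cost 8≤17, capital cost 50≤155 — dominates C.
Others (A, B, D, F, G, H) are each worse than C on at least one objective.

E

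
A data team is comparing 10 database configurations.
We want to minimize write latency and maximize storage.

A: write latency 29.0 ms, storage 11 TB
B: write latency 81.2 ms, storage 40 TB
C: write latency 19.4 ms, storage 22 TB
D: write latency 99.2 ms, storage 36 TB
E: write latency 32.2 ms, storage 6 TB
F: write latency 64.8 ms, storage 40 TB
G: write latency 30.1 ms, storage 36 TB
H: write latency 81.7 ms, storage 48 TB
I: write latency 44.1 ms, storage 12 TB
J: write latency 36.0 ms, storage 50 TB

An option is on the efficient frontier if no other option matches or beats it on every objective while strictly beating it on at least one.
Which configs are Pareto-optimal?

A: dominated by C (write latency 19.4≤29.0, storage 22≥11).
B: dominated by F (write latency 64.8≤81.2, storage 40≥40).
C: not dominated (best write latency).
D: dominated by B (write latency 81.2≤99.2, storage 40≥36).
E: dominated by A (write latency 29.0≤32.2, storage 11≥6).
F: dominated by J (write latency 36.0≤64.8, storage 50≥40).
G: not dominated.
H: dominated by J (write latency 36.0≤81.7, storage 50≥48).
I: dominated by C (write latency 19.4≤44.1, storage 22≥12).
J: not dominated (best storage).

C, G, J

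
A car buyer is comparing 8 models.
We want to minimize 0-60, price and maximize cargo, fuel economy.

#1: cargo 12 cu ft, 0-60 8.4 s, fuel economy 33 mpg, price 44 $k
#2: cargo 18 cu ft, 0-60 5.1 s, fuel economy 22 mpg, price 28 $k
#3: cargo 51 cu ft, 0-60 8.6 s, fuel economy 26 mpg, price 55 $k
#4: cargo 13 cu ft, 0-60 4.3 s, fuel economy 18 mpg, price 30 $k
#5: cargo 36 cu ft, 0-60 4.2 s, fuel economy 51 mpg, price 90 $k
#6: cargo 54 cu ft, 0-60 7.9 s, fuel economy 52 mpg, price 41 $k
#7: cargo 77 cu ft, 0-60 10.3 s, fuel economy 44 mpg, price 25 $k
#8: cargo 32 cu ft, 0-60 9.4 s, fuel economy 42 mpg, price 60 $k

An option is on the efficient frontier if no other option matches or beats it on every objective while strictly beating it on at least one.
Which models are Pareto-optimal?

#2, #4, #5, #6, #7

#1: dominated by #6 (cargo 54≥12, 0-60 7.9≤8.4, fuel economy 52≥33, price 41≤44).
#2: not dominated.
#3: dominated by #6 (cargo 54≥51, 0-60 7.9≤8.6, fuel economy 52≥26, price 41≤55).
#4: not dominated.
#5: not dominated (best 0-60).
#6: not dominated (best fuel economy).
#7: not dominated (best cargo).
#8: dominated by #6 (cargo 54≥32, 0-60 7.9≤9.4, fuel economy 52≥42, price 41≤60).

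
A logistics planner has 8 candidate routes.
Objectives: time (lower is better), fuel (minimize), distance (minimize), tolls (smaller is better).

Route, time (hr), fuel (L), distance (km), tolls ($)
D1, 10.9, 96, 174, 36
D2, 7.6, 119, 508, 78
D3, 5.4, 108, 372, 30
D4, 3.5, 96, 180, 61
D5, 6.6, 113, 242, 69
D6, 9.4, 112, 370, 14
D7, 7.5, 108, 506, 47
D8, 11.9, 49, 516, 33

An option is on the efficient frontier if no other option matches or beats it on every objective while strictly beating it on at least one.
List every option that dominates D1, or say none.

none

D2: worse on fuel (119 vs 96).
D3: worse on fuel (108 vs 96).
D4: worse on distance (180 vs 174).
D5: worse on fuel (113 vs 96).
D6: worse on fuel (112 vs 96).
D7: worse on fuel (108 vs 96).
D8: worse on time (11.9 vs 10.9).
No option dominates D1.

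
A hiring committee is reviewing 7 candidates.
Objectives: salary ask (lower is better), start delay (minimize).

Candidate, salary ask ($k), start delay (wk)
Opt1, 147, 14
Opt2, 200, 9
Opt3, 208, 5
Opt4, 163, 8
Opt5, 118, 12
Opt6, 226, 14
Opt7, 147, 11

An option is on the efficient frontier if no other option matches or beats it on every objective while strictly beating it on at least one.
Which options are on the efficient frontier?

Opt1: dominated by Opt5 (salary ask 118≤147, start delay 12≤14).
Opt2: dominated by Opt4 (salary ask 163≤200, start delay 8≤9).
Opt3: not dominated (best start delay).
Opt4: not dominated.
Opt5: not dominated (best salary ask).
Opt6: dominated by Opt1 (salary ask 147≤226, start delay 14≤14).
Opt7: not dominated.

Opt3, Opt4, Opt5, Opt7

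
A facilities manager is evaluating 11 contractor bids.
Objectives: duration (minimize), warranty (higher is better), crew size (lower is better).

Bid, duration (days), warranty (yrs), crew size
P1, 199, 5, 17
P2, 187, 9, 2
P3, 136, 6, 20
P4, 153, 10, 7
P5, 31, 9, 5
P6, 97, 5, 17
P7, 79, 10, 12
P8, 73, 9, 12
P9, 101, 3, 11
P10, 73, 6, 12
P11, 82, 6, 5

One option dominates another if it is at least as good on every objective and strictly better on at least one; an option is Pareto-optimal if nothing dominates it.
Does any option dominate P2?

No

P1: worse on duration (199 vs 187).
P3: worse on warranty (6 vs 9).
P4: worse on crew size (7 vs 2).
P5: worse on crew size (5 vs 2).
P6: worse on warranty (5 vs 9).
P7: worse on crew size (12 vs 2).
P8: worse on crew size (12 vs 2).
P9: worse on warranty (3 vs 9).
P10: worse on warranty (6 vs 9).
P11: worse on warranty (6 vs 9).
No option is at least as good as P2 on every objective and strictly better on one.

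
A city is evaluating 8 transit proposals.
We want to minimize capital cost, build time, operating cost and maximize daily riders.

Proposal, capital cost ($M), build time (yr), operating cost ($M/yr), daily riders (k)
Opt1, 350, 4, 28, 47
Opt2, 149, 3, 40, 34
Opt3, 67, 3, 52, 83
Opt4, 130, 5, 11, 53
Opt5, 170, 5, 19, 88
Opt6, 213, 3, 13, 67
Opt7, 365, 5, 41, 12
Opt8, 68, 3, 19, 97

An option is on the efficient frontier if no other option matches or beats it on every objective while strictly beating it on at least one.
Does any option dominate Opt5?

Yes

Opt8 vs Opt5: capital cost 68≤170, build time 3≤5, operating cost 19≤19, daily riders 97≥88 — Opt8 is at least as good on every objective and strictly better on at least one, so Opt8 dominates Opt5.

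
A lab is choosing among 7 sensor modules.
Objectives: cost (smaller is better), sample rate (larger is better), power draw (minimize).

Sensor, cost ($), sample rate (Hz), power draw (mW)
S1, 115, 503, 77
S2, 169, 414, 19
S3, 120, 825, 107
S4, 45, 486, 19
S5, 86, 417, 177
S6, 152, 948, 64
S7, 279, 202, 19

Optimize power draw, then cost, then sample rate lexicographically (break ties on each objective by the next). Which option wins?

S4

First minimize power draw: best is 19, kept {S2, S4, S7}.
Then minimize cost: best is 45, kept {S4}.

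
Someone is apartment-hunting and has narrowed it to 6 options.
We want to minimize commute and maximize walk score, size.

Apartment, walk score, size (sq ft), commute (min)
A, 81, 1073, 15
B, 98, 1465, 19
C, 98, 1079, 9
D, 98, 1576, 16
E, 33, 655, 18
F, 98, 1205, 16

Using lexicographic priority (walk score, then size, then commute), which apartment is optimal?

D

First maximize walk score: best is 98, kept {B, C, D, F}.
Then maximize size: best is 1576, kept {D}.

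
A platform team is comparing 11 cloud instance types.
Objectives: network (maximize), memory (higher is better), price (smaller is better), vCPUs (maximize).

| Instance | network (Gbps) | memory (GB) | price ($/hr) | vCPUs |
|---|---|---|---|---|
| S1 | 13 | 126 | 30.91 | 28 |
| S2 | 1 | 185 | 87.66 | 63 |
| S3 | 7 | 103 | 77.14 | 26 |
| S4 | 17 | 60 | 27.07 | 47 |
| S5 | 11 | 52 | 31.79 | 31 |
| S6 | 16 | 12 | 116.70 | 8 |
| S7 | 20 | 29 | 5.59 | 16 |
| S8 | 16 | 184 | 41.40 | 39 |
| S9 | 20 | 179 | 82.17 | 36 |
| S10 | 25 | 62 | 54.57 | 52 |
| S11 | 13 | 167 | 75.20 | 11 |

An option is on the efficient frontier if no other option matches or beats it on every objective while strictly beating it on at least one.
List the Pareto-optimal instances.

S1, S2, S4, S7, S8, S9, S10

S1: not dominated.
S2: not dominated (best memory).
S3: dominated by S1 (network 13≥7, memory 126≥103, price 30.91≤77.14, vCPUs 28≥26).
S4: not dominated.
S5: dominated by S4 (network 17≥11, memory 60≥52, price 27.07≤31.79, vCPUs 47≥31).
S6: dominated by S4 (network 17≥16, memory 60≥12, price 27.07≤116.70, vCPUs 47≥8).
S7: not dominated (best price).
S8: not dominated.
S9: not dominated.
S10: not dominated (best network).
S11: dominated by S8 (network 16≥13, memory 184≥167, price 41.40≤75.20, vCPUs 39≥11).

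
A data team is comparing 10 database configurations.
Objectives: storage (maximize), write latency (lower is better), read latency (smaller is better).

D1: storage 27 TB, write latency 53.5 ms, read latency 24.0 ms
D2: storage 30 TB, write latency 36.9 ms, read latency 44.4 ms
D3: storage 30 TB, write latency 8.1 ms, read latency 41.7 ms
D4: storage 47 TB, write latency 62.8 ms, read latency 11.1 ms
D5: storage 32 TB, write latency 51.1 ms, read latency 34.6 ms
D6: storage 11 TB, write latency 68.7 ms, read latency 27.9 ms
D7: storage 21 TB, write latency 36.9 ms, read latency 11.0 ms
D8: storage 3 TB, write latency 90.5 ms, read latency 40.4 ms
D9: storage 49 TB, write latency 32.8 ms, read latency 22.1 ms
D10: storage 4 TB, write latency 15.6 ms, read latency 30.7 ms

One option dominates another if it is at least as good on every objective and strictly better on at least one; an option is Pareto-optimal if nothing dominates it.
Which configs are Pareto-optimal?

D1: dominated by D9 (storage 49≥27, write latency 32.8≤53.5, read latency 22.1≤24.0).
D2: dominated by D3 (storage 30≥30, write latency 8.1≤36.9, read latency 41.7≤44.4).
D3: not dominated (best write latency).
D4: not dominated.
D5: dominated by D9 (storage 49≥32, write latency 32.8≤51.1, read latency 22.1≤34.6).
D6: dominated by D1 (storage 27≥11, write latency 53.5≤68.7, read latency 24.0≤27.9).
D7: not dominated (best read latency).
D8: dominated by D1 (storage 27≥3, write latency 53.5≤90.5, read latency 24.0≤40.4).
D9: not dominated (best storage).
D10: not dominated.

D3, D4, D7, D9, D10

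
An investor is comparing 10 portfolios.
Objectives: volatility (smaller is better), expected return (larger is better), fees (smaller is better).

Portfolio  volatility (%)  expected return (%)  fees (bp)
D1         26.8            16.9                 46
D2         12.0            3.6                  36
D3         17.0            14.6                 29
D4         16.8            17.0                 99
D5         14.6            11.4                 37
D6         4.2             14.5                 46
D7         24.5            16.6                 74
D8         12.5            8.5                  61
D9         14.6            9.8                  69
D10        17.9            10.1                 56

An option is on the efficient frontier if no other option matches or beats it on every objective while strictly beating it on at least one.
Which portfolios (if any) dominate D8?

D6: volatility 4.2≤12.5, expected return 14.5≥8.5, fees 46≤61 — dominates D8.
Others (D1, D2, D3, D4, D5, D7, D9, D10) are each worse than D8 on at least one objective.

D6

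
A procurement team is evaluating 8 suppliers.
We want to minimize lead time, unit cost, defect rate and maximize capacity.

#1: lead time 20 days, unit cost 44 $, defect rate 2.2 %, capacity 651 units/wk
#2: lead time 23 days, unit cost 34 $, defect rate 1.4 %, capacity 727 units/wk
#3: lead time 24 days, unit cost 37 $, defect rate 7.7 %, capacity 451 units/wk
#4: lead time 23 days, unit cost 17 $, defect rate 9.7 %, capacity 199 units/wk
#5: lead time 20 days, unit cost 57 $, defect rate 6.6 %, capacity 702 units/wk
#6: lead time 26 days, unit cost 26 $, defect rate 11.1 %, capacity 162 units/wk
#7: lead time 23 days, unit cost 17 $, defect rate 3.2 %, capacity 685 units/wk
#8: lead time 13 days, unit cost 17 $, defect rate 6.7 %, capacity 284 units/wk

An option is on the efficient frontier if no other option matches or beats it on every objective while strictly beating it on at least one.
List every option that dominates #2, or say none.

none

#1: worse on unit cost (44 vs 34).
#3: worse on lead time (24 vs 23).
#4: worse on defect rate (9.7 vs 1.4).
#5: worse on unit cost (57 vs 34).
#6: worse on lead time (26 vs 23).
#7: worse on defect rate (3.2 vs 1.4).
#8: worse on defect rate (6.7 vs 1.4).
No option dominates #2.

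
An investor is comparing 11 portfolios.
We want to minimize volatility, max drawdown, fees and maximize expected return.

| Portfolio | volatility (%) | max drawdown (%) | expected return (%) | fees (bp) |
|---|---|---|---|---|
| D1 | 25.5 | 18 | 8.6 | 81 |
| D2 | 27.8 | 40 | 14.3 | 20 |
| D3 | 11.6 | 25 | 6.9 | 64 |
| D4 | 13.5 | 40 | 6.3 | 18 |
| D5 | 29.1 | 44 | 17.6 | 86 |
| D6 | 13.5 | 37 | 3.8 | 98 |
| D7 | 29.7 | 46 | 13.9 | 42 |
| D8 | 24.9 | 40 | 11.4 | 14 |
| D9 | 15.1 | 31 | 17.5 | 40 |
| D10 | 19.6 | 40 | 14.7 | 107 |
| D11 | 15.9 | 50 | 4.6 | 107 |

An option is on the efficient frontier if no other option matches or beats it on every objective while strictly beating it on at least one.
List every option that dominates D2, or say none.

none

D1: worse on expected return (8.6 vs 14.3).
D3: worse on expected return (6.9 vs 14.3).
D4: worse on expected return (6.3 vs 14.3).
D5: worse on volatility (29.1 vs 27.8).
D6: worse on expected return (3.8 vs 14.3).
D7: worse on volatility (29.7 vs 27.8).
D8: worse on expected return (11.4 vs 14.3).
D9: worse on fees (40 vs 20).
D10: worse on fees (107 vs 20).
D11: worse on max drawdown (50 vs 40).
No option dominates D2.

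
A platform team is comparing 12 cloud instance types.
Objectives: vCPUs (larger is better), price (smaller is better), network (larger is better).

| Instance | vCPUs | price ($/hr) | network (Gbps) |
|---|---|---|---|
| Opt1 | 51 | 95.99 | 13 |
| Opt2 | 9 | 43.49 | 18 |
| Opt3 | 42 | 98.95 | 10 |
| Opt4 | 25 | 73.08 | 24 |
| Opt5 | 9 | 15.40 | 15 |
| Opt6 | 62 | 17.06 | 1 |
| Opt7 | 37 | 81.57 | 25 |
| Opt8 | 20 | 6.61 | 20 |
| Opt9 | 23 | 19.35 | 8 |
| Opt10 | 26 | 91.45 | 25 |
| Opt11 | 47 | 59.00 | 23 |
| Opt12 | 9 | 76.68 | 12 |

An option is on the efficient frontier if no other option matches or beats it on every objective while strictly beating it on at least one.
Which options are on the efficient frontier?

Opt1: not dominated.
Opt2: dominated by Opt8 (vCPUs 20≥9, price 6.61≤43.49, network 20≥18).
Opt3: dominated by Opt1 (vCPUs 51≥42, price 95.99≤98.95, network 13≥10).
Opt4: not dominated.
Opt5: dominated by Opt8 (vCPUs 20≥9, price 6.61≤15.40, network 20≥15).
Opt6: not dominated (best vCPUs).
Opt7: not dominated.
Opt8: not dominated (best price).
Opt9: not dominated.
Opt10: dominated by Opt7 (vCPUs 37≥26, price 81.57≤91.45, network 25≥25).
Opt11: not dominated.
Opt12: dominated by Opt2 (vCPUs 9≥9, price 43.49≤76.68, network 18≥12).

Opt1, Opt4, Opt6, Opt7, Opt8, Opt9, Opt11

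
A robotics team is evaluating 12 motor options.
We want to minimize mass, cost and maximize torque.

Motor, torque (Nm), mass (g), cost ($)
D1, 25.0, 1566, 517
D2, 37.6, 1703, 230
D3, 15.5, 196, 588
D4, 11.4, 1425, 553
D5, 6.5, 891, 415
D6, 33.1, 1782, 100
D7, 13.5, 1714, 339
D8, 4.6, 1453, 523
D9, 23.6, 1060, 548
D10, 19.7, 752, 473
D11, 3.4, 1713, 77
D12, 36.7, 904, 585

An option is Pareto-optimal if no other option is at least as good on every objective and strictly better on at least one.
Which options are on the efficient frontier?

D1: not dominated.
D2: not dominated (best torque).
D3: not dominated (best mass).
D4: dominated by D9 (torque 23.6≥11.4, mass 1060≤1425, cost 548≤553).
D5: not dominated.
D6: not dominated.
D7: dominated by D2 (torque 37.6≥13.5, mass 1703≤1714, cost 230≤339).
D8: dominated by D5 (torque 6.5≥4.6, mass 891≤1453, cost 415≤523).
D9: not dominated.
D10: not dominated.
D11: not dominated (best cost).
D12: not dominated.

D1, D2, D3, D5, D6, D9, D10, D11, D12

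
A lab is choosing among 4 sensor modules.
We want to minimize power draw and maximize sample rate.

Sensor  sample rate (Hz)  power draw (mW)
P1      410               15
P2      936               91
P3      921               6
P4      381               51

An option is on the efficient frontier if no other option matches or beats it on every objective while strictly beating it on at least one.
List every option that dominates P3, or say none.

P1: worse on sample rate (410 vs 921).
P2: worse on power draw (91 vs 6).
P4: worse on sample rate (381 vs 921).
No option dominates P3.

none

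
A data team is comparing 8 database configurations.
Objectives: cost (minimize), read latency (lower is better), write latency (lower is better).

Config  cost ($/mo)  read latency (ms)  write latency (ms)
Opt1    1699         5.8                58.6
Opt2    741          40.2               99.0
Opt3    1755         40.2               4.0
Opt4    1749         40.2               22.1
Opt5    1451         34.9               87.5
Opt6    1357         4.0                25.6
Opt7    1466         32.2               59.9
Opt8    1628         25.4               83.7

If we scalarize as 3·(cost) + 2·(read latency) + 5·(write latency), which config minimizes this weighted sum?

Opt1: 3·1699 + 2·5.8 + 5·58.6 = 5401.6
Opt2: 3·741 + 2·40.2 + 5·99.0 = 2798.4
Opt3: 3·1755 + 2·40.2 + 5·4.0 = 5365.4
Opt4: 3·1749 + 2·40.2 + 5·22.1 = 5437.9
Opt5: 3·1451 + 2·34.9 + 5·87.5 = 4860.3
Opt6: 3·1357 + 2·4.0 + 5·25.6 = 4207.0
Opt7: 3·1466 + 2·32.2 + 5·59.9 = 4761.9
Opt8: 3·1628 + 2·25.4 + 5·83.7 = 5353.3
Lowest: Opt2 at 2798.4.

Opt2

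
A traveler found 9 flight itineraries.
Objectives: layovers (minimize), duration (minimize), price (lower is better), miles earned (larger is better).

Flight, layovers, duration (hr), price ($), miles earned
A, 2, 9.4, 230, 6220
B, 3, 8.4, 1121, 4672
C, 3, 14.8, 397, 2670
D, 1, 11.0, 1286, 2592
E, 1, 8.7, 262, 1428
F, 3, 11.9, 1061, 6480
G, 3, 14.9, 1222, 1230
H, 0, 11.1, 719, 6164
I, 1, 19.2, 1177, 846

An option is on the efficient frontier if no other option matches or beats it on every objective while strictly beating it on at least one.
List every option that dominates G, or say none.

A, B, C, E, F, H

A: layovers 2≤3, duration 9.4≤14.9, price 230≤1222, miles earned 6220≥1230 — dominates G.
B: layovers 3≤3, duration 8.4≤14.9, price 1121≤1222, miles earned 4672≥1230 — dominates G.
C: layovers 3≤3, duration 14.8≤14.9, price 397≤1222, miles earned 2670≥1230 — dominates G.
E: layovers 1≤3, duration 8.7≤14.9, price 262≤1222, miles earned 1428≥1230 — dominates G.
F: layovers 3≤3, duration 11.9≤14.9, price 1061≤1222, miles earned 6480≥1230 — dominates G.
H: layovers 0≤3, duration 11.1≤14.9, price 719≤1222, miles earned 6164≥1230 — dominates G.
Others (D, I) are each worse than G on at least one objective.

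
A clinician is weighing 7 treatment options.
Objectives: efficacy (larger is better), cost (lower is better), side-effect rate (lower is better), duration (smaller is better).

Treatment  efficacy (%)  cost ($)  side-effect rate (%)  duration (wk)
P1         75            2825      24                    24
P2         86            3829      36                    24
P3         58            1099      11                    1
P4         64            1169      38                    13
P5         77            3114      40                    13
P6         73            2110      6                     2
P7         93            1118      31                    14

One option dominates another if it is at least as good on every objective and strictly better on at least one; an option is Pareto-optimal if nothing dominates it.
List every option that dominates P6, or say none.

P1: worse on cost (2825 vs 2110).
P2: worse on cost (3829 vs 2110).
P3: worse on efficacy (58 vs 73).
P4: worse on efficacy (64 vs 73).
P5: worse on cost (3114 vs 2110).
P7: worse on side-effect rate (31 vs 6).
No option dominates P6.

none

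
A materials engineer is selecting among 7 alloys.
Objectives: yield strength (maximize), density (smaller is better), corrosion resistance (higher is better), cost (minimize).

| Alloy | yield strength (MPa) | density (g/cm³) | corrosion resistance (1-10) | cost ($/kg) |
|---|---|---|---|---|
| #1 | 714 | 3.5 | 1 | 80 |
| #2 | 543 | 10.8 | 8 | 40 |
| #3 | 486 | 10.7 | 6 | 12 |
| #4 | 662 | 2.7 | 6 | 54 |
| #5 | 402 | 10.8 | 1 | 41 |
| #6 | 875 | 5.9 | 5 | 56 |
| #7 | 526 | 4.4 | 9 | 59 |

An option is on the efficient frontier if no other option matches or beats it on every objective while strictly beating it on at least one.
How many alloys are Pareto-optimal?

6

#1: not dominated.
#2: not dominated.
#3: not dominated (best cost).
#4: not dominated (best density).
#5: dominated by #2 (yield strength 543≥402, density 10.8≤10.8, corrosion resistance 8≥1, cost 40≤41).
#6: not dominated (best yield strength).
#7: not dominated (best corrosion resistance).
Pareto-optimal: #1, #2, #3, #4, #6, #7 → 6.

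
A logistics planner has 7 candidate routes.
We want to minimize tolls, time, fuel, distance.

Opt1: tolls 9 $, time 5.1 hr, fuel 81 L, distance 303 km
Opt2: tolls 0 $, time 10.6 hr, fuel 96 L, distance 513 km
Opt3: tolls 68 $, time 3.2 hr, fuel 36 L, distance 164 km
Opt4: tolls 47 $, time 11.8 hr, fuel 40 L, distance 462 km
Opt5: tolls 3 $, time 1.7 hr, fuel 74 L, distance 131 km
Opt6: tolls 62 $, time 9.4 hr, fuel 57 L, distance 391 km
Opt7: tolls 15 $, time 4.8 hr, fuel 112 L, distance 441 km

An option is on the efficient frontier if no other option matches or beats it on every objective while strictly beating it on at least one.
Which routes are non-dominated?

Opt2, Opt3, Opt4, Opt5, Opt6

Opt1: dominated by Opt5 (tolls 3≤9, time 1.7≤5.1, fuel 74≤81, distance 131≤303).
Opt2: not dominated (best tolls).
Opt3: not dominated (best fuel).
Opt4: not dominated.
Opt5: not dominated (best time).
Opt6: not dominated.
Opt7: dominated by Opt5 (tolls 3≤15, time 1.7≤4.8, fuel 74≤112, distance 131≤441).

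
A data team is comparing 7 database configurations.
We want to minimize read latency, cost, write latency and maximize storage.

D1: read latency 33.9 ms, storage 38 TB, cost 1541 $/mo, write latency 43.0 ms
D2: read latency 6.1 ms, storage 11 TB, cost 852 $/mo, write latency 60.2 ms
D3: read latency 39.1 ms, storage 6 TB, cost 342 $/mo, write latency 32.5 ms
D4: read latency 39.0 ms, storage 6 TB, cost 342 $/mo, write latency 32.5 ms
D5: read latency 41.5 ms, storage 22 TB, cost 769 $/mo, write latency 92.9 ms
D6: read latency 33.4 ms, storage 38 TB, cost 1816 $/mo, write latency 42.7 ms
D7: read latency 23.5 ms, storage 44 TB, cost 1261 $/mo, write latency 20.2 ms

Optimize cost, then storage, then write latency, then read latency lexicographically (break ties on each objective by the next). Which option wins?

D4

First minimize cost: best is 342, kept {D3, D4}.
Then maximize storage: best is 6, kept {D3, D4}.
Then minimize write latency: best is 32.5, kept {D3, D4}.
Then minimize read latency: best is 39.0, kept {D4}.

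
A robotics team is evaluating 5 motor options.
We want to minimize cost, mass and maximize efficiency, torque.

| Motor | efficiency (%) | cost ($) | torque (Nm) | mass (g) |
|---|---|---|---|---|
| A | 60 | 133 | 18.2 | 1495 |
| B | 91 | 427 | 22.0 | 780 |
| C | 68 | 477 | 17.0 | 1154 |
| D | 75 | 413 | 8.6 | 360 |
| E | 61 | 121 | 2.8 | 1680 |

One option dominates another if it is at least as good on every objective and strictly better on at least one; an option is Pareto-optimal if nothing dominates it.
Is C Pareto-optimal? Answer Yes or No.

B vs C: efficiency 91≥68, cost 427≤477, torque 22.0≥17.0, mass 780≤1154 — B is at least as good on every objective and strictly better on at least one, so B dominates C.

No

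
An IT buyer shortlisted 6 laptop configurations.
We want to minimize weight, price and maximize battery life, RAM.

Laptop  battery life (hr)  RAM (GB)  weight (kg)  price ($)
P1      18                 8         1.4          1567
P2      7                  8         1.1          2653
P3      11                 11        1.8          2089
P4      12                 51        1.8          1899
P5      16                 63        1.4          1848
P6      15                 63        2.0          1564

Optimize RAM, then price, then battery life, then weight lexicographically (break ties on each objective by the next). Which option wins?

P6

First maximize RAM: best is 63, kept {P5, P6}.
Then minimize price: best is 1564, kept {P6}.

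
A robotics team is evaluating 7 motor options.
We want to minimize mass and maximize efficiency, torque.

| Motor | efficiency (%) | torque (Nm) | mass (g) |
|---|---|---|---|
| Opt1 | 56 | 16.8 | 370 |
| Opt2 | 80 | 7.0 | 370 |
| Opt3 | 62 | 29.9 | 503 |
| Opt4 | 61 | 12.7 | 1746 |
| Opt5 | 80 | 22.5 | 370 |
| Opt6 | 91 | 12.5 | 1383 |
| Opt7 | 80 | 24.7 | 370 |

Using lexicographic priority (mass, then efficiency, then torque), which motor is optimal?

Opt7

First minimize mass: best is 370, kept {Opt1, Opt2, Opt5, Opt7}.
Then maximize efficiency: best is 80, kept {Opt2, Opt5, Opt7}.
Then maximize torque: best is 24.7, kept {Opt7}.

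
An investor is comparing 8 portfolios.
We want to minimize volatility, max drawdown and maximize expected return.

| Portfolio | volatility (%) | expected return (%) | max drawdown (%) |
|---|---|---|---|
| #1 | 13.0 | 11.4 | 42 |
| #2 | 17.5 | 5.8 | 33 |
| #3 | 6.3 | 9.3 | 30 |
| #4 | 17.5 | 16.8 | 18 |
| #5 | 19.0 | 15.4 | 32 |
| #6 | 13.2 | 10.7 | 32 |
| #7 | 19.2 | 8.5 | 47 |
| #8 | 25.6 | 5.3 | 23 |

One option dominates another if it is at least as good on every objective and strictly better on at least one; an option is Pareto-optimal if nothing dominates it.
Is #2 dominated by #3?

#3 vs #2: volatility 6.3≤17.5, expected return 9.3≥5.8, max drawdown 30≤33 — #3 is at least as good on every objective with at least one strict improvement.

Yes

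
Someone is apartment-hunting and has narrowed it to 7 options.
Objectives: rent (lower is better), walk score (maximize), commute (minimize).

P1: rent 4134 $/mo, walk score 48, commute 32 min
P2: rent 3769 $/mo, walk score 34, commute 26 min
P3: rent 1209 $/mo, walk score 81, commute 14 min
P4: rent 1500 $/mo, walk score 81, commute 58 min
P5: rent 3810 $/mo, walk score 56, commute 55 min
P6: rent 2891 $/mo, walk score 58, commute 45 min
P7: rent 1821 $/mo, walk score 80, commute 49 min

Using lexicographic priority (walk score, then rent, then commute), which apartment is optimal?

P3

First maximize walk score: best is 81, kept {P3, P4}.
Then minimize rent: best is 1209, kept {P3}.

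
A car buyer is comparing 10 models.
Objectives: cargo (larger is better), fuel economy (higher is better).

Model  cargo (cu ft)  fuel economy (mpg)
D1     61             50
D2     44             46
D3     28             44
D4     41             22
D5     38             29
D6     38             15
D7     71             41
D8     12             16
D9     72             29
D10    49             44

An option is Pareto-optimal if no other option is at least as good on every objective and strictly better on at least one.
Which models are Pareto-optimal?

D1: not dominated (best fuel economy).
D2: dominated by D1 (cargo 61≥44, fuel economy 50≥46).
D3: dominated by D1 (cargo 61≥28, fuel economy 50≥44).
D4: dominated by D1 (cargo 61≥41, fuel economy 50≥22).
D5: dominated by D1 (cargo 61≥38, fuel economy 50≥29).
D6: dominated by D1 (cargo 61≥38, fuel economy 50≥15).
D7: not dominated.
D8: dominated by D1 (cargo 61≥12, fuel economy 50≥16).
D9: not dominated (best cargo).
D10: dominated by D1 (cargo 61≥49, fuel economy 50≥44).

D1, D7, D9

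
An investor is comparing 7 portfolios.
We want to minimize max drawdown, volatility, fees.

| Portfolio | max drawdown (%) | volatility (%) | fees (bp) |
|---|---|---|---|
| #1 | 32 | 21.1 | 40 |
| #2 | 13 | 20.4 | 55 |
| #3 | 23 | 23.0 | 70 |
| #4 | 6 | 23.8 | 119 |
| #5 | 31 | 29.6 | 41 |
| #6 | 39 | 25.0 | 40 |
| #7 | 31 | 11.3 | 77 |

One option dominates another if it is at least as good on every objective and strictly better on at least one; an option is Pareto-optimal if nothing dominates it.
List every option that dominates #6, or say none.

#1

#1: max drawdown 32≤39, volatility 21.1≤25.0, fees 40≤40 — dominates #6.
Others (#2, #3, #4, #5, #7) are each worse than #6 on at least one objective.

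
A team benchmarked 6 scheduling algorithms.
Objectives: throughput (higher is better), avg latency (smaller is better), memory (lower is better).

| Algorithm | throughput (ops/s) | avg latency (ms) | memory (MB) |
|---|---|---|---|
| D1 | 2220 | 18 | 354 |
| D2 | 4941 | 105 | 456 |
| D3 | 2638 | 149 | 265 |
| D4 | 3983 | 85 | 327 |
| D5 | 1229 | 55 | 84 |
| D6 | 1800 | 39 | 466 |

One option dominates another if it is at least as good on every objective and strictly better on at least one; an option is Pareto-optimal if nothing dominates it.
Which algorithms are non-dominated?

D1: not dominated (best avg latency).
D2: not dominated (best throughput).
D3: not dominated.
D4: not dominated.
D5: not dominated (best memory).
D6: dominated by D1 (throughput 2220≥1800, avg latency 18≤39, memory 354≤466).

D1, D2, D3, D4, D5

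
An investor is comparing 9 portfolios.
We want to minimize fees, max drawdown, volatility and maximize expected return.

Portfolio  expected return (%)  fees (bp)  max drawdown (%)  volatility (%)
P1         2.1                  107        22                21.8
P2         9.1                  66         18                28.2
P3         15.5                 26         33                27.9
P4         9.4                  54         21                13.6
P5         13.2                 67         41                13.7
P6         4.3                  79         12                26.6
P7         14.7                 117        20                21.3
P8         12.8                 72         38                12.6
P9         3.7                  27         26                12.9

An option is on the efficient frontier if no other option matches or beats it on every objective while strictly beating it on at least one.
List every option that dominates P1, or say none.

P4: expected return 9.4≥2.1, fees 54≤107, max drawdown 21≤22, volatility 13.6≤21.8 — dominates P1.
Others (P2, P3, P5, P6, P7, P8, P9) are each worse than P1 on at least one objective.

P4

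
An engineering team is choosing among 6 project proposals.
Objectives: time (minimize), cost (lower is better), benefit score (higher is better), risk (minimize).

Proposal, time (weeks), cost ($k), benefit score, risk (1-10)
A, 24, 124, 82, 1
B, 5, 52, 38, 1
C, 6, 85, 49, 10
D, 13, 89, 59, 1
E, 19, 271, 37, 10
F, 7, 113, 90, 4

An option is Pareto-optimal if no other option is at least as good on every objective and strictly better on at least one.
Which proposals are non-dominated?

A, B, C, D, F

A: not dominated.
B: not dominated (best time).
C: not dominated.
D: not dominated.
E: dominated by B (time 5≤19, cost 52≤271, benefit score 38≥37, risk 1≤10).
F: not dominated (best benefit score).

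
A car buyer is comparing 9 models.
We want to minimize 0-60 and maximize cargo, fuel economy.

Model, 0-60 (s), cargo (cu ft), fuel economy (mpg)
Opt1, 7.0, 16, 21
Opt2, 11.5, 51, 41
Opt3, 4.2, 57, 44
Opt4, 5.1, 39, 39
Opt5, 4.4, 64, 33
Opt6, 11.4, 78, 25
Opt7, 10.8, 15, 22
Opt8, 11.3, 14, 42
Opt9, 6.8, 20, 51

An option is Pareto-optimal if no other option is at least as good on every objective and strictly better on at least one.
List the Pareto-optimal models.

Opt1: dominated by Opt3 (0-60 4.2≤7.0, cargo 57≥16, fuel economy 44≥21).
Opt2: dominated by Opt3 (0-60 4.2≤11.5, cargo 57≥51, fuel economy 44≥41).
Opt3: not dominated (best 0-60).
Opt4: dominated by Opt3 (0-60 4.2≤5.1, cargo 57≥39, fuel economy 44≥39).
Opt5: not dominated.
Opt6: not dominated (best cargo).
Opt7: dominated by Opt3 (0-60 4.2≤10.8, cargo 57≥15, fuel economy 44≥22).
Opt8: dominated by Opt3 (0-60 4.2≤11.3, cargo 57≥14, fuel economy 44≥42).
Opt9: not dominated (best fuel economy).

Opt3, Opt5, Opt6, Opt9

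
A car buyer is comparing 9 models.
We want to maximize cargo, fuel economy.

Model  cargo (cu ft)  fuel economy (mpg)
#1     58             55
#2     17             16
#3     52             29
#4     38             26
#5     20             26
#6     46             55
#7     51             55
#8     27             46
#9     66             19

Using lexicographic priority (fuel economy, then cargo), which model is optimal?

First maximize fuel economy: best is 55, kept {#1, #6, #7}.
Then maximize cargo: best is 58, kept {#1}.

#1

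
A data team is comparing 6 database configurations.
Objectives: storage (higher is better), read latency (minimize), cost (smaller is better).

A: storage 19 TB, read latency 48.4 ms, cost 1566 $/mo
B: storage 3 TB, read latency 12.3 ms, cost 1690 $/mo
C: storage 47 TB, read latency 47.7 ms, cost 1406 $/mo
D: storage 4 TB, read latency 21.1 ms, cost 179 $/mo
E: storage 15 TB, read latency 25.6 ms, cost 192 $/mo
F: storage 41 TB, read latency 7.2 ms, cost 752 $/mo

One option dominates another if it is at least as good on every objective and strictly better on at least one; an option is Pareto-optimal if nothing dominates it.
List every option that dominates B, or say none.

F

F: storage 41≥3, read latency 7.2≤12.3, cost 752≤1690 — dominates B.
Others (A, C, D, E) are each worse than B on at least one objective.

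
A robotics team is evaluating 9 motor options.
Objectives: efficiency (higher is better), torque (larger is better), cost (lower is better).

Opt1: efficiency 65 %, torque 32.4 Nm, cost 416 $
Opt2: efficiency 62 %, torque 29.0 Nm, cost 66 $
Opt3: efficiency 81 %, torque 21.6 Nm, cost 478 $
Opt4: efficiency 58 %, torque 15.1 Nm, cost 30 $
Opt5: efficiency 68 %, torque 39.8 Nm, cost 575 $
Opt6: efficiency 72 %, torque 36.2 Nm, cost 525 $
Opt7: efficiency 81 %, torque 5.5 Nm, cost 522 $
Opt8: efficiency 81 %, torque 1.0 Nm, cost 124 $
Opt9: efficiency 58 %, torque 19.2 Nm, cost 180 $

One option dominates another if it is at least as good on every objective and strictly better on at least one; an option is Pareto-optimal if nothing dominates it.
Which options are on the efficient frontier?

Opt1, Opt2, Opt3, Opt4, Opt5, Opt6, Opt8

Opt1: not dominated.
Opt2: not dominated.
Opt3: not dominated.
Opt4: not dominated (best cost).
Opt5: not dominated (best torque).
Opt6: not dominated.
Opt7: dominated by Opt3 (efficiency 81≥81, torque 21.6≥5.5, cost 478≤522).
Opt8: not dominated.
Opt9: dominated by Opt2 (efficiency 62≥58, torque 29.0≥19.2, cost 66≤180).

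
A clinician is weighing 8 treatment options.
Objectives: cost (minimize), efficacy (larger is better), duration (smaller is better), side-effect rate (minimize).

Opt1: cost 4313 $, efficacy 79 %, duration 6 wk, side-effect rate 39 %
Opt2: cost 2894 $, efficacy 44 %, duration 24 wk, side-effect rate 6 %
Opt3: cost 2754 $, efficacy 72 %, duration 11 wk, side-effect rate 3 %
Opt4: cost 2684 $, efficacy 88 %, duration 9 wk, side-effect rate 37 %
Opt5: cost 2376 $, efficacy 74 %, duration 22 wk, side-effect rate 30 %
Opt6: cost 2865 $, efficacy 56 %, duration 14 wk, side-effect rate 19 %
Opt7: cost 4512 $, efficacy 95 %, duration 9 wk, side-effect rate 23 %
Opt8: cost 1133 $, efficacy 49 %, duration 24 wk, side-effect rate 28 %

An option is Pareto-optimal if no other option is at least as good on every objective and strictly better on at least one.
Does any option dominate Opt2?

Opt3 vs Opt2: cost 2754≤2894, efficacy 72≥44, duration 11≤24, side-effect rate 3≤6 — Opt3 is at least as good on every objective and strictly better on at least one, so Opt3 dominates Opt2.

Yes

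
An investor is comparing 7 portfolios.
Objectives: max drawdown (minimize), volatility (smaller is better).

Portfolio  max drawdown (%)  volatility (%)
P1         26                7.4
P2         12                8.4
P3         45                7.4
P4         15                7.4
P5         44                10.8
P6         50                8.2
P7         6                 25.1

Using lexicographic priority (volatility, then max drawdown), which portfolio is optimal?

P4

First minimize volatility: best is 7.4, kept {P1, P3, P4}.
Then minimize max drawdown: best is 15, kept {P4}.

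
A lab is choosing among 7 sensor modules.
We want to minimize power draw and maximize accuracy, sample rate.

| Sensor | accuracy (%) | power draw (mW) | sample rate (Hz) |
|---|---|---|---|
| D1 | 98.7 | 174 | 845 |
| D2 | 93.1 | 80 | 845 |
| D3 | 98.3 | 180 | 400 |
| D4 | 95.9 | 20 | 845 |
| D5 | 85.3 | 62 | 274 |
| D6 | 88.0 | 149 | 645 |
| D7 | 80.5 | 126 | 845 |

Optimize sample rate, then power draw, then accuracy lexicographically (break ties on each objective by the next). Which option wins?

First maximize sample rate: best is 845, kept {D1, D2, D4, D7}.
Then minimize power draw: best is 20, kept {D4}.

D4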